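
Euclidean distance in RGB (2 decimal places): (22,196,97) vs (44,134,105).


d = √[(R₁-R₂)² + (G₁-G₂)² + (B₁-B₂)²]
d = √[(22-44)² + (196-134)² + (97-105)²]
d = √[484 + 3844 + 64]
d = √4392
d ≈ 66.27


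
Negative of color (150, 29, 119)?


Invert: (255-R, 255-G, 255-B)
R: 255-150 = 105
G: 255-29 = 226
B: 255-119 = 136
= RGB(105, 226, 136)


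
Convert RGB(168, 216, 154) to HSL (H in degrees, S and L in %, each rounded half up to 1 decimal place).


Normalize: R'=168/255≈0.6588, G'=216/255≈0.8471, B'=154/255≈0.6039
Max=216/255, Min=154/255, Δ=Max-Min=62/255
L = (Max+Min)/2 = (216+154)/510 = 370/510 = 0.72549… → L = 72.5%
L > 0.5 → S = Δ/(2-Max-Min) = 62/(510-216-154) = 62/140 = 0.44285… → S = 44.3%
(the 1/255 factors cancel in S and H, so raw channel differences can be used)
Max is G' → H = 60 × ((B-R)/Δ + 2) = 60 × ((154-168)/62 + 2)
  -14/62 + 2 = -0.2258… + 2 = 1.7741…
  H = 60 × 1.7741… = 106.451…° → H = 106.5°
= HSL(106.5°, 44.3%, 72.5%)


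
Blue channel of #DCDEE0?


Color: #DCDEE0
R = DC = 220
G = DE = 222
B = E0 = 224
Blue = 224


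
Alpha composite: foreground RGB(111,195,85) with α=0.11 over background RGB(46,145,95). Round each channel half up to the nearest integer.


C = α×F + (1-α)×B, with 1-α = 0.89
R: 0.11×111 + 0.89×46 = 12.21 + 40.94 = 53.15 → 53
G: 0.11×195 + 0.89×145 = 21.45 + 129.05 = 150.50 → 151
B: 0.11×85 + 0.89×95 = 9.35 + 84.55 = 93.90 → 94
= RGB(53, 151, 94)


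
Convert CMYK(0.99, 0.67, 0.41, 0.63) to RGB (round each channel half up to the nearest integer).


R = 255 × (1-C) × (1-K) = 255 × 0.01 × 0.37 = 0.9435 → 1
G = 255 × (1-M) × (1-K) = 255 × 0.33 × 0.37 = 31.1355 → 31
B = 255 × (1-Y) × (1-K) = 255 × 0.59 × 0.37 = 55.6665 → 56
= RGB(1, 31, 56)


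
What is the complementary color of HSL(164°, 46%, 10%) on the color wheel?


Complement = opposite side of color wheel = hue + 180°
H' = (164 + 180) mod 360 = 344°
S and L unchanged.
= HSL(344°, 46%, 10%)


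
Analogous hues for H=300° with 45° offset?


Base hue: 300°
Left analog: (300 - 45) mod 360 = 255°
Right analog: (300 + 45) mod 360 = 345°
Analogous hues = 255° and 345°


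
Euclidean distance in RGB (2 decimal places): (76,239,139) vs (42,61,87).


d = √[(R₁-R₂)² + (G₁-G₂)² + (B₁-B₂)²]
d = √[(76-42)² + (239-61)² + (139-87)²]
d = √[1156 + 31684 + 2704]
d = √35544
d ≈ 188.53


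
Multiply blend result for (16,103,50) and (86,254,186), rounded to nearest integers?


Multiply: C = A×B/255, rounded to nearest integer
R: 16×86/255 = 1376/255 ≈ 5.396 → 5
G: 103×254/255 = 26162/255 ≈ 102.596 → 103
B: 50×186/255 = 9300/255 ≈ 36.471 → 36
= RGB(5, 103, 36)


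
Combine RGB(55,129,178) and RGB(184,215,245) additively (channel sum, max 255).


Additive: each channel = min(255, C₁+C₂)
R: 55+184 = 239 → 239
G: 129+215 = 344 → 255
B: 178+245 = 423 → 255
= RGB(239, 255, 255)


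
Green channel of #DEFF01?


Color: #DEFF01
R = DE = 222
G = FF = 255
B = 01 = 1
Green = 255


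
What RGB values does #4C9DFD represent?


4C → 76 (R)
9D → 157 (G)
FD → 253 (B)
= RGB(76, 157, 253)


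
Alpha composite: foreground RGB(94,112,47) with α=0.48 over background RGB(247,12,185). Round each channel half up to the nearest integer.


C = α×F + (1-α)×B, with 1-α = 0.52
R: 0.48×94 + 0.52×247 = 45.12 + 128.44 = 173.56 → 174
G: 0.48×112 + 0.52×12 = 53.76 + 6.24 = 60.00 → 60
B: 0.48×47 + 0.52×185 = 22.56 + 96.20 = 118.76 → 119
= RGB(174, 60, 119)


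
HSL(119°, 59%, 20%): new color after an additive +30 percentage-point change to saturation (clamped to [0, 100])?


Original S = 59%
Adjustment = +30 percentage points
New S = 59 + (30) = 89
Clamp to [0, 100] → 89
= HSL(119°, 89%, 20%)


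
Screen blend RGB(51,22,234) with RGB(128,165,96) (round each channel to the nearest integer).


Screen: C = 255 - (255-A)×(255-B)/255, rounded to nearest integer
R: 255 - (255-51)×(255-128)/255 = 255 - 25908/255 ≈ 255 - 101.600 = 153.400 → 153
G: 255 - (255-22)×(255-165)/255 = 255 - 20970/255 ≈ 255 - 82.235 = 172.765 → 173
B: 255 - (255-234)×(255-96)/255 = 255 - 3339/255 ≈ 255 - 13.094 = 241.906 → 242
= RGB(153, 173, 242)


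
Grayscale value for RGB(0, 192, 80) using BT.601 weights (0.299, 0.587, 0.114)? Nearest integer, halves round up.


Gray = 0.299×R + 0.587×G + 0.114×B
Gray = 0.299×0 + 0.587×192 + 0.114×80
Gray = 0.000 + 112.704 + 9.120
Gray = 121.824 → round half up → 122
Gray = 122


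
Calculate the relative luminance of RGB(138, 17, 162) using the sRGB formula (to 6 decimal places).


Linearize each channel (sRGB transfer function): c = v/255; c_lin = c/12.92 if c ≤ 0.04045, else ((c+0.055)/1.055)^2.4
  R: 138/255 ≈ 0.541176 > 0.04045 → ((0.541176+0.055)/1.055)^2.4 ≈ 0.254152
  G: 17/255 ≈ 0.066667 > 0.04045 → ((0.066667+0.055)/1.055)^2.4 ≈ 0.005605
  B: 162/255 ≈ 0.635294 > 0.04045 → ((0.635294+0.055)/1.055)^2.4 ≈ 0.361307
R_lin = 0.254152, G_lin = 0.005605, B_lin = 0.361307
L = 0.2126×R + 0.7152×G + 0.0722×B
L = 0.2126×0.254152 + 0.7152×0.005605 + 0.0722×0.361307
L ≈ 0.084128


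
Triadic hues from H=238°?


Triadic: equally spaced at 120° intervals
H1 = 238°
H2 = (238 + 120) mod 360 = 358°
H3 = (238 + 240) mod 360 = 118°
Triadic = 238°, 358°, 118°


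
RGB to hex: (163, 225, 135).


R = 163 → A3 (hex)
G = 225 → E1 (hex)
B = 135 → 87 (hex)
Hex = #A3E187


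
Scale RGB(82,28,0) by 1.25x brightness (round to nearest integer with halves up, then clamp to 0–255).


Multiply each channel by 1.25, round half up, clamp to [0, 255]
R: 82×1.25 = 102.5 → round → 103
G: 28×1.25 = 35
B: 0×1.25 = 0
= RGB(103, 35, 0)


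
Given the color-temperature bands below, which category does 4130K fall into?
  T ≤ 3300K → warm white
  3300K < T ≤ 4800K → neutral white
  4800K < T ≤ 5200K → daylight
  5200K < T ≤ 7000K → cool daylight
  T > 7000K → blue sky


Temperature: 4130K
3300K < 4130K ≤ 4800K → neutral white
Classification: neutral white


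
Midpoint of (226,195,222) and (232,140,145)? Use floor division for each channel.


Midpoint: each channel = ⌊(C₁+C₂)/2⌋
R: ⌊(226+232)/2⌋ = 229
G: ⌊(195+140)/2⌋ = 167
B: ⌊(222+145)/2⌋ = 183
= RGB(229, 167, 183)


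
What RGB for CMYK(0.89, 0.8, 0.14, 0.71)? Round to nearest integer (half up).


R = 255 × (1-C) × (1-K) = 255 × 0.11 × 0.29 = 8.1345 → 8
G = 255 × (1-M) × (1-K) = 255 × 0.20 × 0.29 = 14.79 → 15
B = 255 × (1-Y) × (1-K) = 255 × 0.86 × 0.29 = 63.597 → 64
= RGB(8, 15, 64)


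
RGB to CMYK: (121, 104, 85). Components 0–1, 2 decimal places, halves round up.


R'=121/255≈0.4745, G'=104/255≈0.4078, B'=85/255≈0.3333
K = 1 - max(R',G',B') = 1 - 121/255 = 134/255 = 0.52549… → 0.53
(1-R'-K)/(1-K) simplifies to (max-R)/max with max = 121:
C = (121-121)/121 = 0/121 = 0 → 0.00
M = (121-104)/121 = 17/121 = 0.14049… → 0.14
Y = (121-85)/121 = 36/121 = 0.29752… → 0.30
= CMYK(0.00, 0.14, 0.30, 0.53)


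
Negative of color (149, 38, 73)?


Invert: (255-R, 255-G, 255-B)
R: 255-149 = 106
G: 255-38 = 217
B: 255-73 = 182
= RGB(106, 217, 182)


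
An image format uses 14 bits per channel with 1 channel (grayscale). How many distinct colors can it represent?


Total bits = 14 bits/channel × 1 channels = 14 bits
Distinct colors = 2^14
= 16,384 colors


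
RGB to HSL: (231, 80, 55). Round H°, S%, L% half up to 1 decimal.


Normalize: R'=231/255≈0.9059, G'=80/255≈0.3137, B'=55/255≈0.2157
Max=231/255, Min=55/255, Δ=Max-Min=176/255
L = (Max+Min)/2 = (231+55)/510 = 286/510 = 0.56078… → L = 56.1%
L > 0.5 → S = Δ/(2-Max-Min) = 176/(510-231-55) = 176/224 = 0.78571… → S = 78.6%
(the 1/255 factors cancel in S and H, so raw channel differences can be used)
Max is R' → H = 60 × (((G-B)/Δ) mod 6) = 60 × (((80-55)/176) mod 6)
  25/176 = 0.1420…
  H = 60 × 0.1420… = 8.522…° → H = 8.5°
= HSL(8.5°, 78.6%, 56.1%)


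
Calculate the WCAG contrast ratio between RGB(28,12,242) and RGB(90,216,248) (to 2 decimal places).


Linearize each sRGB channel c=v/255: c/12.92 if c ≤ 0.04045 else ((c+0.055)/1.055)^2.4
L = 0.2126×R_lin + 0.7152×G_lin + 0.0722×B_lin
Color 1 (28,12,242):
  R=28: 28/255≈0.1098 > 0.04045 → ((0.1098+0.055)/1.055)^2.4 ≈ 0.01161
  G=12: 12/255≈0.0471 > 0.04045 → ((0.0471+0.055)/1.055)^2.4 ≈ 0.00368
  B=242: 242/255≈0.9490 > 0.04045 → ((0.9490+0.055)/1.055)^2.4 ≈ 0.88792
  L1 = 0.2126×0.01161 + 0.7152×0.00368 + 0.0722×0.88792 ≈ 0.06921
Color 2 (90,216,248):
  R=90: 90/255≈0.3529 > 0.04045 → ((0.3529+0.055)/1.055)^2.4 ≈ 0.10224
  G=216: 216/255≈0.8471 > 0.04045 → ((0.8471+0.055)/1.055)^2.4 ≈ 0.68669
  B=248: 248/255≈0.9725 > 0.04045 → ((0.9725+0.055)/1.055)^2.4 ≈ 0.93869
  L2 = 0.2126×0.10224 + 0.7152×0.68669 + 0.0722×0.93869 ≈ 0.58063
Lighter = 0.58063, Darker = 0.06921
Ratio = (L_lighter + 0.05) / (L_darker + 0.05)
Ratio = (0.58063 + 0.05) / (0.06921 + 0.05) = 0.63063 / 0.11921 ≈ 5.2902
Ratio ≈ 5.29:1


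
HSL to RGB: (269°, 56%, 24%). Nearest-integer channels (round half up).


H=269°, S=0.56, L=0.24
C = (1-|2L-1|)×S = (1-|-0.52|)×0.56 = 0.2688
H' = H/60 = 269/60 ≈ 4.4833; X = C×(1-|H' mod 2 - 1|) = 0.12992
m = L - C/2 = 0.24 - 0.1344 = 0.1056
Sector ⌊H'⌋ = 4 → (R',G',B') = (0.12992, 0.0, 0.2688)
RGB = ((R'+m)×255, (G'+m)×255, (B'+m)×255) = (60.0576, 26.928, 95.472)
Round half up → RGB(60, 27, 95)


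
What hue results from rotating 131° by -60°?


New hue = (H + rotation) mod 360
New hue = (131 -60) mod 360
= 71 mod 360
= 71°


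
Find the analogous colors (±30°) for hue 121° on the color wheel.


Base hue: 121°
Left analog: (121 - 30) mod 360 = 91°
Right analog: (121 + 30) mod 360 = 151°
Analogous hues = 91° and 151°


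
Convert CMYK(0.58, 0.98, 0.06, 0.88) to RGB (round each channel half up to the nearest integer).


R = 255 × (1-C) × (1-K) = 255 × 0.42 × 0.12 = 12.852 → 13
G = 255 × (1-M) × (1-K) = 255 × 0.02 × 0.12 = 0.612 → 1
B = 255 × (1-Y) × (1-K) = 255 × 0.94 × 0.12 = 28.764 → 29
= RGB(13, 1, 29)


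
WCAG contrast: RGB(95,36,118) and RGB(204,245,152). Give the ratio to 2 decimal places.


Linearize each sRGB channel c=v/255: c/12.92 if c ≤ 0.04045 else ((c+0.055)/1.055)^2.4
L = 0.2126×R_lin + 0.7152×G_lin + 0.0722×B_lin
Color 1 (95,36,118):
  R=95: 95/255≈0.3725 > 0.04045 → ((0.3725+0.055)/1.055)^2.4 ≈ 0.11444
  G=36: 36/255≈0.1412 > 0.04045 → ((0.1412+0.055)/1.055)^2.4 ≈ 0.01764
  B=118: 118/255≈0.4627 > 0.04045 → ((0.4627+0.055)/1.055)^2.4 ≈ 0.18116
  L1 = 0.2126×0.11444 + 0.7152×0.01764 + 0.0722×0.18116 ≈ 0.05003
Color 2 (204,245,152):
  R=204: 204/255≈0.8000 > 0.04045 → ((0.8000+0.055)/1.055)^2.4 ≈ 0.60383
  G=245: 245/255≈0.9608 > 0.04045 → ((0.9608+0.055)/1.055)^2.4 ≈ 0.91310
  B=152: 152/255≈0.5961 > 0.04045 → ((0.5961+0.055)/1.055)^2.4 ≈ 0.31399
  L2 = 0.2126×0.60383 + 0.7152×0.91310 + 0.0722×0.31399 ≈ 0.80409
Lighter = 0.80409, Darker = 0.05003
Ratio = (L_lighter + 0.05) / (L_darker + 0.05)
Ratio = (0.80409 + 0.05) / (0.05003 + 0.05) = 0.85409 / 0.10003 ≈ 8.5387
Ratio ≈ 8.54:1


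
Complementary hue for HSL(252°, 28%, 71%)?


Complement = opposite side of color wheel = hue + 180°
H' = (252 + 180) mod 360 = 72°
S and L unchanged.
= HSL(72°, 28%, 71%)


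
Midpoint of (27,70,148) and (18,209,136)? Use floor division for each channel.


Midpoint: each channel = ⌊(C₁+C₂)/2⌋
R: ⌊(27+18)/2⌋ = 22
G: ⌊(70+209)/2⌋ = 139
B: ⌊(148+136)/2⌋ = 142
= RGB(22, 139, 142)


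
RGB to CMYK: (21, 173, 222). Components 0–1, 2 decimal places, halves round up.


R'=21/255≈0.0824, G'=173/255≈0.6784, B'=222/255≈0.8706
K = 1 - max(R',G',B') = 1 - 222/255 = 33/255 = 0.12941… → 0.13
(1-R'-K)/(1-K) simplifies to (max-R)/max with max = 222:
C = (222-21)/222 = 201/222 = 0.90540… → 0.91
M = (222-173)/222 = 49/222 = 0.22072… → 0.22
Y = (222-222)/222 = 0/222 = 0 → 0.00
= CMYK(0.91, 0.22, 0.00, 0.13)


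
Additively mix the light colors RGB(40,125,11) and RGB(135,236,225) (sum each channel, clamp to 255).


Additive: each channel = min(255, C₁+C₂)
R: 40+135 = 175 → 175
G: 125+236 = 361 → 255
B: 11+225 = 236 → 236
= RGB(175, 255, 236)


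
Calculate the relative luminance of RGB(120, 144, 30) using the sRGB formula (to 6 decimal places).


Linearize each channel (sRGB transfer function): c = v/255; c_lin = c/12.92 if c ≤ 0.04045, else ((c+0.055)/1.055)^2.4
  R: 120/255 ≈ 0.470588 > 0.04045 → ((0.470588+0.055)/1.055)^2.4 ≈ 0.187821
  G: 144/255 ≈ 0.564706 > 0.04045 → ((0.564706+0.055)/1.055)^2.4 ≈ 0.278894
  B: 30/255 ≈ 0.117647 > 0.04045 → ((0.117647+0.055)/1.055)^2.4 ≈ 0.012983
R_lin = 0.187821, G_lin = 0.278894, B_lin = 0.012983
L = 0.2126×R + 0.7152×G + 0.0722×B
L = 0.2126×0.187821 + 0.7152×0.278894 + 0.0722×0.012983
L ≈ 0.240333


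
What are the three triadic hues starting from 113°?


Triadic: equally spaced at 120° intervals
H1 = 113°
H2 = (113 + 120) mod 360 = 233°
H3 = (113 + 240) mod 360 = 353°
Triadic = 113°, 233°, 353°


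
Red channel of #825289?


Color: #825289
R = 82 = 130
G = 52 = 82
B = 89 = 137
Red = 130


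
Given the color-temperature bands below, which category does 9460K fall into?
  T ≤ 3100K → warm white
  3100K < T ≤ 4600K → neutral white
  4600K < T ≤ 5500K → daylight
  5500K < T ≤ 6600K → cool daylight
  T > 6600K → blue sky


Temperature: 9460K
9460K > 6600K → blue sky
Classification: blue sky


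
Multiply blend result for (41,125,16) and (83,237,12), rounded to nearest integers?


Multiply: C = A×B/255, rounded to nearest integer
R: 41×83/255 = 3403/255 ≈ 13.345 → 13
G: 125×237/255 = 29625/255 ≈ 116.176 → 116
B: 16×12/255 = 192/255 ≈ 0.753 → 1
= RGB(13, 116, 1)


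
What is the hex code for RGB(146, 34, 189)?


R = 146 → 92 (hex)
G = 34 → 22 (hex)
B = 189 → BD (hex)
Hex = #9222BD


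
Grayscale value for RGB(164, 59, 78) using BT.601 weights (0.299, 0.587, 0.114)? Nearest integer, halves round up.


Gray = 0.299×R + 0.587×G + 0.114×B
Gray = 0.299×164 + 0.587×59 + 0.114×78
Gray = 49.036 + 34.633 + 8.892
Gray = 92.561 → round half up → 93
Gray = 93


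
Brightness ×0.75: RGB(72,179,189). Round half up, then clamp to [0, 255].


Multiply each channel by 0.75, round half up, clamp to [0, 255]
R: 72×0.75 = 54
G: 179×0.75 = 134.25 → round → 134
B: 189×0.75 = 141.75 → round → 142
= RGB(54, 134, 142)


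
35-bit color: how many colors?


Colors = 2^bits = 2^35
= 34,359,738,368 colors


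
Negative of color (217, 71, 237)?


Invert: (255-R, 255-G, 255-B)
R: 255-217 = 38
G: 255-71 = 184
B: 255-237 = 18
= RGB(38, 184, 18)


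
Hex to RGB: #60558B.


60 → 96 (R)
55 → 85 (G)
8B → 139 (B)
= RGB(96, 85, 139)


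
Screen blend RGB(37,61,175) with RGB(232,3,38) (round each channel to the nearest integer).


Screen: C = 255 - (255-A)×(255-B)/255, rounded to nearest integer
R: 255 - (255-37)×(255-232)/255 = 255 - 5014/255 ≈ 255 - 19.663 = 235.337 → 235
G: 255 - (255-61)×(255-3)/255 = 255 - 48888/255 ≈ 255 - 191.718 = 63.282 → 63
B: 255 - (255-175)×(255-38)/255 = 255 - 17360/255 ≈ 255 - 68.078 = 186.922 → 187
= RGB(235, 63, 187)


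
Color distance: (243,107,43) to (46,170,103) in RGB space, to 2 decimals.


d = √[(R₁-R₂)² + (G₁-G₂)² + (B₁-B₂)²]
d = √[(243-46)² + (107-170)² + (43-103)²]
d = √[38809 + 3969 + 3600]
d = √46378
d ≈ 215.36


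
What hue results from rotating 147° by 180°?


New hue = (H + rotation) mod 360
New hue = (147 + 180) mod 360
= 327 mod 360
= 327°


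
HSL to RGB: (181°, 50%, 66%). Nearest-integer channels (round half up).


H=181°, S=0.50, L=0.66
C = (1-|2L-1|)×S = (1-|0.32|)×0.50 = 0.34
H' = H/60 = 181/60 ≈ 3.0167; X = C×(1-|H' mod 2 - 1|) ≈ 0.3343
m = L - C/2 = 0.66 - 0.17 = 0.49
Sector ⌊H'⌋ = 3 → (R',G',B') = (0.0, ≈0.3343, 0.34)
RGB = ((R'+m)×255, (G'+m)×255, (B'+m)×255) = (124.95, 210.205, 211.65)
Round half up → RGB(125, 210, 212)


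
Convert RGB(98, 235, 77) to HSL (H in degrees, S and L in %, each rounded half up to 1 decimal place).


Normalize: R'=98/255≈0.3843, G'=235/255≈0.9216, B'=77/255≈0.3020
Max=235/255, Min=77/255, Δ=Max-Min=158/255
L = (Max+Min)/2 = (235+77)/510 = 312/510 = 0.61176… → L = 61.2%
L > 0.5 → S = Δ/(2-Max-Min) = 158/(510-235-77) = 158/198 = 0.79797… → S = 79.8%
(the 1/255 factors cancel in S and H, so raw channel differences can be used)
Max is G' → H = 60 × ((B-R)/Δ + 2) = 60 × ((77-98)/158 + 2)
  -21/158 + 2 = -0.1329… + 2 = 1.8670…
  H = 60 × 1.8670… = 112.025…° → H = 112.0°
= HSL(112.0°, 79.8%, 61.2%)


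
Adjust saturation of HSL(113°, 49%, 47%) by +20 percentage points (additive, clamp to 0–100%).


Original S = 49%
Adjustment = +20 percentage points
New S = 49 + (20) = 69
Clamp to [0, 100] → 69
= HSL(113°, 69%, 47%)


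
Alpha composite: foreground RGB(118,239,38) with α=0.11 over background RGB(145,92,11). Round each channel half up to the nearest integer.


C = α×F + (1-α)×B, with 1-α = 0.89
R: 0.11×118 + 0.89×145 = 12.98 + 129.05 = 142.03 → 142
G: 0.11×239 + 0.89×92 = 26.29 + 81.88 = 108.17 → 108
B: 0.11×38 + 0.89×11 = 4.18 + 9.79 = 13.97 → 14
= RGB(142, 108, 14)


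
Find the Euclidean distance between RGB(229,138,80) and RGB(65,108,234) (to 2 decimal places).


d = √[(R₁-R₂)² + (G₁-G₂)² + (B₁-B₂)²]
d = √[(229-65)² + (138-108)² + (80-234)²]
d = √[26896 + 900 + 23716]
d = √51512
d ≈ 226.96


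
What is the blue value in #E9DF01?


Color: #E9DF01
R = E9 = 233
G = DF = 223
B = 01 = 1
Blue = 1


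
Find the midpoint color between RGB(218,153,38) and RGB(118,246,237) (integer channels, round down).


Midpoint: each channel = ⌊(C₁+C₂)/2⌋
R: ⌊(218+118)/2⌋ = 168
G: ⌊(153+246)/2⌋ = 199
B: ⌊(38+237)/2⌋ = 137
= RGB(168, 199, 137)


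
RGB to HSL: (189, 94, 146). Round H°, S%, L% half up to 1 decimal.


Normalize: R'=189/255≈0.7412, G'=94/255≈0.3686, B'=146/255≈0.5725
Max=189/255, Min=94/255, Δ=Max-Min=95/255
L = (Max+Min)/2 = (189+94)/510 = 283/510 = 0.55490… → L = 55.5%
L > 0.5 → S = Δ/(2-Max-Min) = 95/(510-189-94) = 95/227 = 0.41850… → S = 41.9%
(the 1/255 factors cancel in S and H, so raw channel differences can be used)
Max is R' → H = 60 × (((G-B)/Δ) mod 6) = 60 × (((94-146)/95) mod 6)
  (-52)/95 = -0.5473…; negative, so add 6 → 5.4526…
  H = 60 × 5.4526… = 327.157…° → H = 327.2°
= HSL(327.2°, 41.9%, 55.5%)


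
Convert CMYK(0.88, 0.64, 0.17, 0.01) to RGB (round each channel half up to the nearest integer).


R = 255 × (1-C) × (1-K) = 255 × 0.12 × 0.99 = 30.294 → 30
G = 255 × (1-M) × (1-K) = 255 × 0.36 × 0.99 = 90.882 → 91
B = 255 × (1-Y) × (1-K) = 255 × 0.83 × 0.99 = 209.5335 → 210
= RGB(30, 91, 210)


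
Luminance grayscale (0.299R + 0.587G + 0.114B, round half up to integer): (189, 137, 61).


Gray = 0.299×R + 0.587×G + 0.114×B
Gray = 0.299×189 + 0.587×137 + 0.114×61
Gray = 56.511 + 80.419 + 6.954
Gray = 143.884 → round half up → 144
Gray = 144


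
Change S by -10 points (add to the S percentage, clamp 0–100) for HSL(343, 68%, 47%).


Original S = 68%
Adjustment = -10 percentage points
New S = 68 + (-10) = 58
Clamp to [0, 100] → 58
= HSL(343°, 58%, 47%)


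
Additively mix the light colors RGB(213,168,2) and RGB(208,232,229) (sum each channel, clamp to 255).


Additive: each channel = min(255, C₁+C₂)
R: 213+208 = 421 → 255
G: 168+232 = 400 → 255
B: 2+229 = 231 → 231
= RGB(255, 255, 231)


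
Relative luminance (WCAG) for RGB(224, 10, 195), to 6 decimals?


Linearize each channel (sRGB transfer function): c = v/255; c_lin = c/12.92 if c ≤ 0.04045, else ((c+0.055)/1.055)^2.4
  R: 224/255 ≈ 0.878431 > 0.04045 → ((0.878431+0.055)/1.055)^2.4 ≈ 0.745404
  G: 10/255 ≈ 0.039216 ≤ 0.04045 → 0.039216/12.92 ≈ 0.003035
  B: 195/255 ≈ 0.764706 > 0.04045 → ((0.764706+0.055)/1.055)^2.4 ≈ 0.545724
R_lin = 0.745404, G_lin = 0.003035, B_lin = 0.545724
L = 0.2126×R + 0.7152×G + 0.0722×B
L = 0.2126×0.745404 + 0.7152×0.003035 + 0.0722×0.545724
L ≈ 0.200045


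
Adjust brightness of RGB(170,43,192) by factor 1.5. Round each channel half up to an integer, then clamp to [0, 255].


Multiply each channel by 1.5, round half up, clamp to [0, 255]
R: 170×1.5 = 255
G: 43×1.5 = 64.5 → round → 65
B: 192×1.5 = 288 → clamp → 255
= RGB(255, 65, 255)


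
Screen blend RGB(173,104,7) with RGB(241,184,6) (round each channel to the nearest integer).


Screen: C = 255 - (255-A)×(255-B)/255, rounded to nearest integer
R: 255 - (255-173)×(255-241)/255 = 255 - 1148/255 ≈ 255 - 4.502 = 250.498 → 250
G: 255 - (255-104)×(255-184)/255 = 255 - 10721/255 ≈ 255 - 42.043 = 212.957 → 213
B: 255 - (255-7)×(255-6)/255 = 255 - 61752/255 ≈ 255 - 242.165 = 12.835 → 13
= RGB(250, 213, 13)


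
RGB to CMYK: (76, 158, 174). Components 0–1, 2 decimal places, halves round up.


R'=76/255≈0.2980, G'=158/255≈0.6196, B'=174/255≈0.6824
K = 1 - max(R',G',B') = 1 - 174/255 = 81/255 = 0.31764… → 0.32
(1-R'-K)/(1-K) simplifies to (max-R)/max with max = 174:
C = (174-76)/174 = 98/174 = 0.56321… → 0.56
M = (174-158)/174 = 16/174 = 0.09195… → 0.09
Y = (174-174)/174 = 0/174 = 0 → 0.00
= CMYK(0.56, 0.09, 0.00, 0.32)


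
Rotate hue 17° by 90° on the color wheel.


New hue = (H + rotation) mod 360
New hue = (17 + 90) mod 360
= 107 mod 360
= 107°


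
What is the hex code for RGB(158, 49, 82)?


R = 158 → 9E (hex)
G = 49 → 31 (hex)
B = 82 → 52 (hex)
Hex = #9E3152


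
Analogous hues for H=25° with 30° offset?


Base hue: 25°
Left analog: (25 - 30) mod 360 = 355°
Right analog: (25 + 30) mod 360 = 55°
Analogous hues = 355° and 55°


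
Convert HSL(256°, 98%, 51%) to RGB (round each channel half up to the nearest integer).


H=256°, S=0.98, L=0.51
C = (1-|2L-1|)×S = (1-|0.02|)×0.98 = 0.9604
H' = H/60 = 256/60 ≈ 4.2667; X = C×(1-|H' mod 2 - 1|) ≈ 0.2561
m = L - C/2 = 0.51 - 0.4802 = 0.0298
Sector ⌊H'⌋ = 4 → (R',G',B') = (≈0.2561, 0.0, 0.9604)
RGB = ((R'+m)×255, (G'+m)×255, (B'+m)×255) = (72.9062, 7.599, 252.501)
Round half up → RGB(73, 8, 253)


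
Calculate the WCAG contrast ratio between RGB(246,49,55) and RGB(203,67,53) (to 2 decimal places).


Linearize each sRGB channel c=v/255: c/12.92 if c ≤ 0.04045 else ((c+0.055)/1.055)^2.4
L = 0.2126×R_lin + 0.7152×G_lin + 0.0722×B_lin
Color 1 (246,49,55):
  R=246: 246/255≈0.9647 > 0.04045 → ((0.9647+0.055)/1.055)^2.4 ≈ 0.92158
  G=49: 49/255≈0.1922 > 0.04045 → ((0.1922+0.055)/1.055)^2.4 ≈ 0.03071
  B=55: 55/255≈0.2157 > 0.04045 → ((0.2157+0.055)/1.055)^2.4 ≈ 0.03820
  L1 = 0.2126×0.92158 + 0.7152×0.03071 + 0.0722×0.03820 ≈ 0.22065
Color 2 (203,67,53):
  R=203: 203/255≈0.7961 > 0.04045 → ((0.7961+0.055)/1.055)^2.4 ≈ 0.59720
  G=67: 67/255≈0.2627 > 0.04045 → ((0.2627+0.055)/1.055)^2.4 ≈ 0.05613
  B=53: 53/255≈0.2078 > 0.04045 → ((0.2078+0.055)/1.055)^2.4 ≈ 0.03560
  L2 = 0.2126×0.59720 + 0.7152×0.05613 + 0.0722×0.03560 ≈ 0.16968
Lighter = 0.22065, Darker = 0.16968
Ratio = (L_lighter + 0.05) / (L_darker + 0.05)
Ratio = (0.22065 + 0.05) / (0.16968 + 0.05) = 0.27065 / 0.21968 ≈ 1.2320
Ratio ≈ 1.23:1


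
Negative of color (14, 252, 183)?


Invert: (255-R, 255-G, 255-B)
R: 255-14 = 241
G: 255-252 = 3
B: 255-183 = 72
= RGB(241, 3, 72)


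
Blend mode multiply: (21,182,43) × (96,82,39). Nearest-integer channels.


Multiply: C = A×B/255, rounded to nearest integer
R: 21×96/255 = 2016/255 ≈ 7.906 → 8
G: 182×82/255 = 14924/255 ≈ 58.525 → 59
B: 43×39/255 = 1677/255 ≈ 6.576 → 7
= RGB(8, 59, 7)


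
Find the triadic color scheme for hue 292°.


Triadic: equally spaced at 120° intervals
H1 = 292°
H2 = (292 + 120) mod 360 = 52°
H3 = (292 + 240) mod 360 = 172°
Triadic = 292°, 52°, 172°


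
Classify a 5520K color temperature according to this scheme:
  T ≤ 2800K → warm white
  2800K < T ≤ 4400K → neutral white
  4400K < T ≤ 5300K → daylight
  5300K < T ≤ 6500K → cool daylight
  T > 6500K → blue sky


Temperature: 5520K
5300K < 5520K ≤ 6500K → cool daylight
Classification: cool daylight


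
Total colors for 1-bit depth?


Colors = 2^bits = 2^1
= 2 colors


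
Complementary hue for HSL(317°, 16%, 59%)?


Complement = opposite side of color wheel = hue + 180°
H' = (317 + 180) mod 360 = 137°
S and L unchanged.
= HSL(137°, 16%, 59%)


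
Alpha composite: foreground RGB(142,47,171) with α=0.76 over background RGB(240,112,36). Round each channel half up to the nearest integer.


C = α×F + (1-α)×B, with 1-α = 0.24
R: 0.76×142 + 0.24×240 = 107.92 + 57.60 = 165.52 → 166
G: 0.76×47 + 0.24×112 = 35.72 + 26.88 = 62.60 → 63
B: 0.76×171 + 0.24×36 = 129.96 + 8.64 = 138.60 → 139
= RGB(166, 63, 139)


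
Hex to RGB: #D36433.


D3 → 211 (R)
64 → 100 (G)
33 → 51 (B)
= RGB(211, 100, 51)


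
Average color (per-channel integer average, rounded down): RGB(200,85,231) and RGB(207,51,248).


Midpoint: each channel = ⌊(C₁+C₂)/2⌋
R: ⌊(200+207)/2⌋ = 203
G: ⌊(85+51)/2⌋ = 68
B: ⌊(231+248)/2⌋ = 239
= RGB(203, 68, 239)


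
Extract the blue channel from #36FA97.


Color: #36FA97
R = 36 = 54
G = FA = 250
B = 97 = 151
Blue = 151


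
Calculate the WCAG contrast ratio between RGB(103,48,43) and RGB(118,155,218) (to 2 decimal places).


Linearize each sRGB channel c=v/255: c/12.92 if c ≤ 0.04045 else ((c+0.055)/1.055)^2.4
L = 0.2126×R_lin + 0.7152×G_lin + 0.0722×B_lin
Color 1 (103,48,43):
  R=103: 103/255≈0.4039 > 0.04045 → ((0.4039+0.055)/1.055)^2.4 ≈ 0.13563
  G=48: 48/255≈0.1882 > 0.04045 → ((0.1882+0.055)/1.055)^2.4 ≈ 0.02956
  B=43: 43/255≈0.1686 > 0.04045 → ((0.1686+0.055)/1.055)^2.4 ≈ 0.02416
  L1 = 0.2126×0.13563 + 0.7152×0.02956 + 0.0722×0.02416 ≈ 0.05172
Color 2 (118,155,218):
  R=118: 118/255≈0.4627 > 0.04045 → ((0.4627+0.055)/1.055)^2.4 ≈ 0.18116
  G=155: 155/255≈0.6078 > 0.04045 → ((0.6078+0.055)/1.055)^2.4 ≈ 0.32778
  B=218: 218/255≈0.8549 > 0.04045 → ((0.8549+0.055)/1.055)^2.4 ≈ 0.70110
  L2 = 0.2126×0.18116 + 0.7152×0.32778 + 0.0722×0.70110 ≈ 0.32356
Lighter = 0.32356, Darker = 0.05172
Ratio = (L_lighter + 0.05) / (L_darker + 0.05)
Ratio = (0.32356 + 0.05) / (0.05172 + 0.05) = 0.37356 / 0.10172 ≈ 3.6725
Ratio ≈ 3.67:1


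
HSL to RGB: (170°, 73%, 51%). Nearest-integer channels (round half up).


H=170°, S=0.73, L=0.51
C = (1-|2L-1|)×S = (1-|0.02|)×0.73 = 0.7154
H' = H/60 = 170/60 ≈ 2.8333; X = C×(1-|H' mod 2 - 1|) ≈ 0.5962
m = L - C/2 = 0.51 - 0.3577 = 0.1523
Sector ⌊H'⌋ = 2 → (R',G',B') = (0.0, 0.7154, ≈0.5962)
RGB = ((R'+m)×255, (G'+m)×255, (B'+m)×255) = (38.8365, 221.2635, 190.859)
Round half up → RGB(39, 221, 191)


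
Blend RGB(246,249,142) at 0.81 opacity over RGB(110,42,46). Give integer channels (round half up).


C = α×F + (1-α)×B, with 1-α = 0.19
R: 0.81×246 + 0.19×110 = 199.26 + 20.90 = 220.16 → 220
G: 0.81×249 + 0.19×42 = 201.69 + 7.98 = 209.67 → 210
B: 0.81×142 + 0.19×46 = 115.02 + 8.74 = 123.76 → 124
= RGB(220, 210, 124)


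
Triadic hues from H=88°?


Triadic: equally spaced at 120° intervals
H1 = 88°
H2 = (88 + 120) mod 360 = 208°
H3 = (88 + 240) mod 360 = 328°
Triadic = 88°, 208°, 328°


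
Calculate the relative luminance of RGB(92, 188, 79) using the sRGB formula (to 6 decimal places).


Linearize each channel (sRGB transfer function): c = v/255; c_lin = c/12.92 if c ≤ 0.04045, else ((c+0.055)/1.055)^2.4
  R: 92/255 ≈ 0.360784 > 0.04045 → ((0.360784+0.055)/1.055)^2.4 ≈ 0.107023
  G: 188/255 ≈ 0.737255 > 0.04045 → ((0.737255+0.055)/1.055)^2.4 ≈ 0.502886
  B: 79/255 ≈ 0.309804 > 0.04045 → ((0.309804+0.055)/1.055)^2.4 ≈ 0.078187
R_lin = 0.107023, G_lin = 0.502886, B_lin = 0.078187
L = 0.2126×R + 0.7152×G + 0.0722×B
L = 0.2126×0.107023 + 0.7152×0.502886 + 0.0722×0.078187
L ≈ 0.388063


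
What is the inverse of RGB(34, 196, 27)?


Invert: (255-R, 255-G, 255-B)
R: 255-34 = 221
G: 255-196 = 59
B: 255-27 = 228
= RGB(221, 59, 228)


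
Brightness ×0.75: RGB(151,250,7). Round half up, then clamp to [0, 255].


Multiply each channel by 0.75, round half up, clamp to [0, 255]
R: 151×0.75 = 113.25 → round → 113
G: 250×0.75 = 187.5 → round → 188
B: 7×0.75 = 5.25 → round → 5
= RGB(113, 188, 5)


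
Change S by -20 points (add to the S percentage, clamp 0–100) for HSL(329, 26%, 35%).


Original S = 26%
Adjustment = -20 percentage points
New S = 26 + (-20) = 6
Clamp to [0, 100] → 6
= HSL(329°, 6%, 35%)


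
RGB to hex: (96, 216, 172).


R = 96 → 60 (hex)
G = 216 → D8 (hex)
B = 172 → AC (hex)
Hex = #60D8AC


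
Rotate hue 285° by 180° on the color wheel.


New hue = (H + rotation) mod 360
New hue = (285 + 180) mod 360
= 465 mod 360
= 105°


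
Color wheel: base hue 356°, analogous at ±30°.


Base hue: 356°
Left analog: (356 - 30) mod 360 = 326°
Right analog: (356 + 30) mod 360 = 26°
Analogous hues = 326° and 26°


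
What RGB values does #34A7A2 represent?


34 → 52 (R)
A7 → 167 (G)
A2 → 162 (B)
= RGB(52, 167, 162)


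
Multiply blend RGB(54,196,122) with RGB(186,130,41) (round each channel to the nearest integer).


Multiply: C = A×B/255, rounded to nearest integer
R: 54×186/255 = 10044/255 ≈ 39.388 → 39
G: 196×130/255 = 25480/255 ≈ 99.922 → 100
B: 122×41/255 = 5002/255 ≈ 19.616 → 20
= RGB(39, 100, 20)


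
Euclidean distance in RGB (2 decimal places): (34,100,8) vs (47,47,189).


d = √[(R₁-R₂)² + (G₁-G₂)² + (B₁-B₂)²]
d = √[(34-47)² + (100-47)² + (8-189)²]
d = √[169 + 2809 + 32761]
d = √35739
d ≈ 189.05


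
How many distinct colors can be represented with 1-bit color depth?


Colors = 2^bits = 2^1
= 2 colors


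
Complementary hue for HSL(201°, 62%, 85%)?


Complement = opposite side of color wheel = hue + 180°
H' = (201 + 180) mod 360 = 21°
S and L unchanged.
= HSL(21°, 62%, 85%)


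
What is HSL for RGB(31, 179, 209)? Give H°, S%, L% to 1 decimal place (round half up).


Normalize: R'=31/255≈0.1216, G'=179/255≈0.7020, B'=209/255≈0.8196
Max=209/255, Min=31/255, Δ=Max-Min=178/255
L = (Max+Min)/2 = (209+31)/510 = 240/510 = 0.47058… → L = 47.1%
L ≤ 0.5 → S = Δ/(Max+Min) = 178/(209+31) = 178/240 = 0.74166… → S = 74.2%
(the 1/255 factors cancel in S and H, so raw channel differences can be used)
Max is B' → H = 60 × ((R-G)/Δ + 4) = 60 × ((31-179)/178 + 4)
  -148/178 + 4 = -0.8314… + 4 = 3.1685…
  H = 60 × 3.1685… = 190.112…° → H = 190.1°
= HSL(190.1°, 74.2%, 47.1%)


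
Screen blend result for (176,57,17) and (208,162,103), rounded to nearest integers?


Screen: C = 255 - (255-A)×(255-B)/255, rounded to nearest integer
R: 255 - (255-176)×(255-208)/255 = 255 - 3713/255 ≈ 255 - 14.561 = 240.439 → 240
G: 255 - (255-57)×(255-162)/255 = 255 - 18414/255 ≈ 255 - 72.212 = 182.788 → 183
B: 255 - (255-17)×(255-103)/255 = 255 - 36176/255 ≈ 255 - 141.867 = 113.133 → 113
= RGB(240, 183, 113)


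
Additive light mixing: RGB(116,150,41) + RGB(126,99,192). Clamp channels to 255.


Additive: each channel = min(255, C₁+C₂)
R: 116+126 = 242 → 242
G: 150+99 = 249 → 249
B: 41+192 = 233 → 233
= RGB(242, 249, 233)


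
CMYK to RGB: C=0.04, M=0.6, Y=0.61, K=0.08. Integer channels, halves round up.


R = 255 × (1-C) × (1-K) = 255 × 0.96 × 0.92 = 225.216 → 225
G = 255 × (1-M) × (1-K) = 255 × 0.40 × 0.92 = 93.84 → 94
B = 255 × (1-Y) × (1-K) = 255 × 0.39 × 0.92 = 91.494 → 91
= RGB(225, 94, 91)


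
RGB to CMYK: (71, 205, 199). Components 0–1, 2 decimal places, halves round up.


R'=71/255≈0.2784, G'=205/255≈0.8039, B'=199/255≈0.7804
K = 1 - max(R',G',B') = 1 - 205/255 = 50/255 = 0.19607… → 0.20
(1-R'-K)/(1-K) simplifies to (max-R)/max with max = 205:
C = (205-71)/205 = 134/205 = 0.65365… → 0.65
M = (205-205)/205 = 0/205 = 0 → 0.00
Y = (205-199)/205 = 6/205 = 0.02926… → 0.03
= CMYK(0.65, 0.00, 0.03, 0.20)


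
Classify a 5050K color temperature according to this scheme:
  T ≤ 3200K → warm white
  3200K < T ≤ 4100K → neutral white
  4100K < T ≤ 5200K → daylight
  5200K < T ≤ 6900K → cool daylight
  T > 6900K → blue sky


Temperature: 5050K
4100K < 5050K ≤ 5200K → daylight
Classification: daylight


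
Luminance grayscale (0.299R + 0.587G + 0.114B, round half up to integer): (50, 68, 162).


Gray = 0.299×R + 0.587×G + 0.114×B
Gray = 0.299×50 + 0.587×68 + 0.114×162
Gray = 14.950 + 39.916 + 18.468
Gray = 73.334 → round half up → 73
Gray = 73


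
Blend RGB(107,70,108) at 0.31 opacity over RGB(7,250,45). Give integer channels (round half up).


C = α×F + (1-α)×B, with 1-α = 0.69
R: 0.31×107 + 0.69×7 = 33.17 + 4.83 = 38.00 → 38
G: 0.31×70 + 0.69×250 = 21.70 + 172.50 = 194.20 → 194
B: 0.31×108 + 0.69×45 = 33.48 + 31.05 = 64.53 → 65
= RGB(38, 194, 65)


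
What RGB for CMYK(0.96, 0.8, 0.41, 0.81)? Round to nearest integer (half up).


R = 255 × (1-C) × (1-K) = 255 × 0.04 × 0.19 = 1.938 → 2
G = 255 × (1-M) × (1-K) = 255 × 0.20 × 0.19 = 9.69 → 10
B = 255 × (1-Y) × (1-K) = 255 × 0.59 × 0.19 = 28.5855 → 29
= RGB(2, 10, 29)


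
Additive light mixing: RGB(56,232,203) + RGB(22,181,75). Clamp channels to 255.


Additive: each channel = min(255, C₁+C₂)
R: 56+22 = 78 → 78
G: 232+181 = 413 → 255
B: 203+75 = 278 → 255
= RGB(78, 255, 255)


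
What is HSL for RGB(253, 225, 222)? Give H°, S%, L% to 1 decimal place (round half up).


Normalize: R'=253/255≈0.9922, G'=225/255≈0.8824, B'=222/255≈0.8706
Max=253/255, Min=222/255, Δ=Max-Min=31/255
L = (Max+Min)/2 = (253+222)/510 = 475/510 = 0.93137… → L = 93.1%
L > 0.5 → S = Δ/(2-Max-Min) = 31/(510-253-222) = 31/35 = 0.88571… → S = 88.6%
(the 1/255 factors cancel in S and H, so raw channel differences can be used)
Max is R' → H = 60 × (((G-B)/Δ) mod 6) = 60 × (((225-222)/31) mod 6)
  3/31 = 0.0967…
  H = 60 × 0.0967… = 5.806…° → H = 5.8°
= HSL(5.8°, 88.6%, 93.1%)


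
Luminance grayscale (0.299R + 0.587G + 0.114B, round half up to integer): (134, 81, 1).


Gray = 0.299×R + 0.587×G + 0.114×B
Gray = 0.299×134 + 0.587×81 + 0.114×1
Gray = 40.066 + 47.547 + 0.114
Gray = 87.727 → round half up → 88
Gray = 88


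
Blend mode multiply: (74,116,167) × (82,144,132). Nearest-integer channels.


Multiply: C = A×B/255, rounded to nearest integer
R: 74×82/255 = 6068/255 ≈ 23.796 → 24
G: 116×144/255 = 16704/255 ≈ 65.506 → 66
B: 167×132/255 = 22044/255 ≈ 86.447 → 86
= RGB(24, 66, 86)


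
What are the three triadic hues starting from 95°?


Triadic: equally spaced at 120° intervals
H1 = 95°
H2 = (95 + 120) mod 360 = 215°
H3 = (95 + 240) mod 360 = 335°
Triadic = 95°, 215°, 335°


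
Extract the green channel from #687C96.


Color: #687C96
R = 68 = 104
G = 7C = 124
B = 96 = 150
Green = 124


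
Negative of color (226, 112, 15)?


Invert: (255-R, 255-G, 255-B)
R: 255-226 = 29
G: 255-112 = 143
B: 255-15 = 240
= RGB(29, 143, 240)


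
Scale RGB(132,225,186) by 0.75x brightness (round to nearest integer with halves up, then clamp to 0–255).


Multiply each channel by 0.75, round half up, clamp to [0, 255]
R: 132×0.75 = 99
G: 225×0.75 = 168.75 → round → 169
B: 186×0.75 = 139.5 → round → 140
= RGB(99, 169, 140)


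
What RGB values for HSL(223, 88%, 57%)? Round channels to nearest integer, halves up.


H=223°, S=0.88, L=0.57
C = (1-|2L-1|)×S = (1-|0.14|)×0.88 = 0.7568
H' = H/60 = 223/60 ≈ 3.7167; X = C×(1-|H' mod 2 - 1|) ≈ 0.2144
m = L - C/2 = 0.57 - 0.3784 = 0.1916
Sector ⌊H'⌋ = 3 → (R',G',B') = (0.0, ≈0.2144, 0.7568)
RGB = ((R'+m)×255, (G'+m)×255, (B'+m)×255) = (48.858, 103.5368, 241.842)
Round half up → RGB(49, 104, 242)


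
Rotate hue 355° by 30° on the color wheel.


New hue = (H + rotation) mod 360
New hue = (355 + 30) mod 360
= 385 mod 360
= 25°


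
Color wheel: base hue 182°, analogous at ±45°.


Base hue: 182°
Left analog: (182 - 45) mod 360 = 137°
Right analog: (182 + 45) mod 360 = 227°
Analogous hues = 137° and 227°


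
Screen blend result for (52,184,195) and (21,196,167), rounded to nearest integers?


Screen: C = 255 - (255-A)×(255-B)/255, rounded to nearest integer
R: 255 - (255-52)×(255-21)/255 = 255 - 47502/255 ≈ 255 - 186.282 = 68.718 → 69
G: 255 - (255-184)×(255-196)/255 = 255 - 4189/255 ≈ 255 - 16.427 = 238.573 → 239
B: 255 - (255-195)×(255-167)/255 = 255 - 5280/255 ≈ 255 - 20.706 = 234.294 → 234
= RGB(69, 239, 234)


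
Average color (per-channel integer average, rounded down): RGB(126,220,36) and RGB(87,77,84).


Midpoint: each channel = ⌊(C₁+C₂)/2⌋
R: ⌊(126+87)/2⌋ = 106
G: ⌊(220+77)/2⌋ = 148
B: ⌊(36+84)/2⌋ = 60
= RGB(106, 148, 60)


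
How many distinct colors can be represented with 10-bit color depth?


Colors = 2^bits = 2^10
= 1,024 colors


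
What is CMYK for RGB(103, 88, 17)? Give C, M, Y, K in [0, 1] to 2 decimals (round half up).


R'=103/255≈0.4039, G'=88/255≈0.3451, B'=17/255≈0.0667
K = 1 - max(R',G',B') = 1 - 103/255 = 152/255 = 0.59607… → 0.60
(1-R'-K)/(1-K) simplifies to (max-R)/max with max = 103:
C = (103-103)/103 = 0/103 = 0 → 0.00
M = (103-88)/103 = 15/103 = 0.14563… → 0.15
Y = (103-17)/103 = 86/103 = 0.83495… → 0.83
= CMYK(0.00, 0.15, 0.83, 0.60)


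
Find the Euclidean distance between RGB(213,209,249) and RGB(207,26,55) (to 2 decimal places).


d = √[(R₁-R₂)² + (G₁-G₂)² + (B₁-B₂)²]
d = √[(213-207)² + (209-26)² + (249-55)²]
d = √[36 + 33489 + 37636]
d = √71161
d ≈ 266.76


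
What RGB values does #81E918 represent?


81 → 129 (R)
E9 → 233 (G)
18 → 24 (B)
= RGB(129, 233, 24)


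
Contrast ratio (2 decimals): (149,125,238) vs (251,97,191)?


Linearize each sRGB channel c=v/255: c/12.92 if c ≤ 0.04045 else ((c+0.055)/1.055)^2.4
L = 0.2126×R_lin + 0.7152×G_lin + 0.0722×B_lin
Color 1 (149,125,238):
  R=149: 149/255≈0.5843 > 0.04045 → ((0.5843+0.055)/1.055)^2.4 ≈ 0.30054
  G=125: 125/255≈0.4902 > 0.04045 → ((0.4902+0.055)/1.055)^2.4 ≈ 0.20508
  B=238: 238/255≈0.9333 > 0.04045 → ((0.9333+0.055)/1.055)^2.4 ≈ 0.85499
  L1 = 0.2126×0.30054 + 0.7152×0.20508 + 0.0722×0.85499 ≈ 0.27230
Color 2 (251,97,191):
  R=251: 251/255≈0.9843 > 0.04045 → ((0.9843+0.055)/1.055)^2.4 ≈ 0.96469
  G=97: 97/255≈0.3804 > 0.04045 → ((0.3804+0.055)/1.055)^2.4 ≈ 0.11954
  B=191: 191/255≈0.7490 > 0.04045 → ((0.7490+0.055)/1.055)^2.4 ≈ 0.52100
  L2 = 0.2126×0.96469 + 0.7152×0.11954 + 0.0722×0.52100 ≈ 0.32820
Lighter = 0.32820, Darker = 0.27230
Ratio = (L_lighter + 0.05) / (L_darker + 0.05)
Ratio = (0.32820 + 0.05) / (0.27230 + 0.05) = 0.37820 / 0.32230 ≈ 1.1735
Ratio ≈ 1.17:1


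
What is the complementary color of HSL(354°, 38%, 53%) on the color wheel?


Complement = opposite side of color wheel = hue + 180°
H' = (354 + 180) mod 360 = 174°
S and L unchanged.
= HSL(174°, 38%, 53%)


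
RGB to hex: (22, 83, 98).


R = 22 → 16 (hex)
G = 83 → 53 (hex)
B = 98 → 62 (hex)
Hex = #165362


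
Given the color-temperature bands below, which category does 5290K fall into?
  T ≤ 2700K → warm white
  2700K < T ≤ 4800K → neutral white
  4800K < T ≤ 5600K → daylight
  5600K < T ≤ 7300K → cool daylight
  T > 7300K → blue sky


Temperature: 5290K
4800K < 5290K ≤ 5600K → daylight
Classification: daylight
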